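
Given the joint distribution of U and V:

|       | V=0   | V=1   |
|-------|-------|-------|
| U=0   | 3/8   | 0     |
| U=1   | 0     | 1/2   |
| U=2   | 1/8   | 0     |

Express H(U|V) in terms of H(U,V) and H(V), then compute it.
H(U|V) = H(U,V) - H(V)

Marginal P(V) (column sums):
  P(V=0) = 3/8 + 0 + 1/8 = 1/2
  P(V=1) = 0 + 1/2 + 0 = 1/2

H(U,V) = -[(3/8)·log₂(3/8) + (1/2)·log₂(1/2) + (1/8)·log₂(1/8)]
  = 0.5306 + 0.5000 + 0.3750
  = 1.4056 bits
H(V) = -[(1/2)·log₂(1/2) + (1/2)·log₂(1/2)]
  = 0.5000 + 0.5000
  = 1.0000 bits

H(U|V) = 1.4056 - 1.0000 = 0.4056 bits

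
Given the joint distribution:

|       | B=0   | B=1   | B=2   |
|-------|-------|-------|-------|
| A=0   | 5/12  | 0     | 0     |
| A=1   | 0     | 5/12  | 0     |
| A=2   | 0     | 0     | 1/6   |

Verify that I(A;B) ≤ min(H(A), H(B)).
Marginal P(A) (row sums):
  P(A=0) = 5/12 + 0 + 0 = 5/12
  P(A=1) = 0 + 5/12 + 0 = 5/12
  P(A=2) = 0 + 0 + 1/6 = 1/6
Marginal P(B) (column sums):
  P(B=0) = 5/12 + 0 + 0 = 5/12
  P(B=1) = 0 + 5/12 + 0 = 5/12
  P(B=2) = 0 + 0 + 1/6 = 1/6

H(A) = -[(5/12)·log₂(5/12) + (5/12)·log₂(5/12) + (1/6)·log₂(1/6)]
  = 0.5263 + 0.5263 + 0.4308
  = 1.4834 bits
H(B) = -[(5/12)·log₂(5/12) + (5/12)·log₂(5/12) + (1/6)·log₂(1/6)]
  = 0.5263 + 0.5263 + 0.4308
  = 1.4834 bits
H(A,B) = -[(5/12)·log₂(5/12) + (5/12)·log₂(5/12) + (1/6)·log₂(1/6)]
  = 0.5263 + 0.5263 + 0.4308
  = 1.4834 bits

I(A;B) = H(A) + H(B) - H(A,B)
  = 1.4834 + 1.4834 - 1.4834
  = 1.4834 bits

min(H(A), H(B)) = min(1.4834, 1.4834) = 1.4834 bits
Since 1.4834 ≤ 1.4834, the bound is satisfied ✓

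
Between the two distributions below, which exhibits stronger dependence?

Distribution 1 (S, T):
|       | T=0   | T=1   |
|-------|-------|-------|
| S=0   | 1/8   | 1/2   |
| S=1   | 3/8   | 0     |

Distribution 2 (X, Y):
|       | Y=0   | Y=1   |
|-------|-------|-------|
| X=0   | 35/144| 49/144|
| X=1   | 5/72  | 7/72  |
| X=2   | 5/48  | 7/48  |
Distribution 1 (S, T):
Marginal P(S) (row sums):
  P(S=0) = 1/8 + 1/2 = 5/8
  P(S=1) = 3/8 + 0 = 3/8
Marginal P(T) (column sums):
  P(T=0) = 1/8 + 3/8 = 1/2
  P(T=1) = 1/2 + 0 = 1/2

H(S) = -[(5/8)·log₂(5/8) + (3/8)·log₂(3/8)]
  = 0.4238 + 0.5306
  = 0.9544 bits
H(T) = -[(1/2)·log₂(1/2) + (1/2)·log₂(1/2)]
  = 0.5000 + 0.5000
  = 1.0000 bits
H(S,T) = -[(1/8)·log₂(1/8) + (1/2)·log₂(1/2) + (3/8)·log₂(3/8)]
  = 0.3750 + 0.5000 + 0.5306
  = 1.4056 bits

I(S;T) = H(S) + H(T) - H(S,T)
  = 0.9544 + 1.0000 - 1.4056
  = 0.5488 bits

Distribution 2 (X, Y):
Marginal P(X) (row sums):
  P(X=0) = 35/144 + 49/144 = 7/12
  P(X=1) = 5/72 + 7/72 = 1/6
  P(X=2) = 5/48 + 7/48 = 1/4
Marginal P(Y) (column sums):
  P(Y=0) = 35/144 + 5/72 + 5/48 = 5/12
  P(Y=1) = 49/144 + 7/72 + 7/48 = 7/12

H(X) = -[(7/12)·log₂(7/12) + (1/6)·log₂(1/6) + (1/4)·log₂(1/4)]
  = 0.4536 + 0.4308 + 0.5000
  = 1.3844 bits
H(Y) = -[(5/12)·log₂(5/12) + (7/12)·log₂(7/12)]
  = 0.5263 + 0.4536
  = 0.9799 bits
H(X,Y) = -[(35/144)·log₂(35/144) + (49/144)·log₂(49/144) + (5/72)·log₂(5/72) + (7/72)·log₂(7/72) + (5/48)·log₂(5/48) + (7/48)·log₂(7/48)]
  = 0.4960 + 0.5292 + 0.2672 + 0.3269 + 0.3399 + 0.4051
  = 2.3643 bits

I(X;Y) = H(X) + H(Y) - H(X,Y)
  = 1.3844 + 0.9799 - 2.3643
  = 0.0000 bits

I(S;T) = 0.5488 bits > I(X;Y) = 0.0000 bits, so (S, T) has the higher mutual information (stronger dependence).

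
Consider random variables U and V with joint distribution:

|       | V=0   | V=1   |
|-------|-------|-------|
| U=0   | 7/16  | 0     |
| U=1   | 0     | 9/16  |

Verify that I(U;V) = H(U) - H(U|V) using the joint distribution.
Left side, from I(U;V) = H(U) + H(V) - H(U,V):
Marginal P(U) (row sums):
  P(U=0) = 7/16 + 0 = 7/16
  P(U=1) = 0 + 9/16 = 9/16
Marginal P(V) (column sums):
  P(V=0) = 7/16 + 0 = 7/16
  P(V=1) = 0 + 9/16 = 9/16

H(U) = -[(7/16)·log₂(7/16) + (9/16)·log₂(9/16)]
  = 0.5218 + 0.4669
  = 0.9887 bits
H(V) = -[(7/16)·log₂(7/16) + (9/16)·log₂(9/16)]
  = 0.5218 + 0.4669
  = 0.9887 bits
H(U,V) = -[(7/16)·log₂(7/16) + (9/16)·log₂(9/16)]
  = 0.5218 + 0.4669
  = 0.9887 bits

I(U;V) = H(U) + H(V) - H(U,V)
  = 0.9887 + 0.9887 - 0.9887
  = 0.9887 bits

Right side, with H(U|V) computed directly from the conditional probabilities:
H(U|V) = -Σ P(U,V)·log₂ P(U|V), where P(U|V) = P(U,V) / P(V)
  (cells with P(U,V) = 0 contribute 0)
  (U=0,V=0): P(U|V) = (7/16)/(7/16) = 1;  -(7/16)·log₂(1) = 0.0000
  (U=1,V=1): P(U|V) = (9/16)/(9/16) = 1;  -(9/16)·log₂(1) = 0.0000
H(U|V) = 0.0000 + 0.0000
  = 0.0000 bits
H(U) - H(U|V) = 0.9887 - 0.0000 = 0.9887 bits

Both sides equal 0.9887 bits, so I(U;V) = H(U) - H(U|V) ✓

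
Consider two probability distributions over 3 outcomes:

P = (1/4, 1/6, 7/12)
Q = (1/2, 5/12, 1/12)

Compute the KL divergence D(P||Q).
D(P||Q) = Σ P(i) log₂(P(i)/Q(i))
  i=0: (1/4) × log₂((1/4)/(1/2)) = (1/4) × log₂(1/2) = -0.2500
  i=1: (1/6) × log₂((1/6)/(5/12)) = (1/6) × log₂(2/5) = -0.2203
  i=2: (7/12) × log₂((7/12)/(1/12)) = (7/12) × log₂(7) = 1.6376
D(P||Q) = -0.2500 - 0.2203 + 1.6376
  = 1.1673 bits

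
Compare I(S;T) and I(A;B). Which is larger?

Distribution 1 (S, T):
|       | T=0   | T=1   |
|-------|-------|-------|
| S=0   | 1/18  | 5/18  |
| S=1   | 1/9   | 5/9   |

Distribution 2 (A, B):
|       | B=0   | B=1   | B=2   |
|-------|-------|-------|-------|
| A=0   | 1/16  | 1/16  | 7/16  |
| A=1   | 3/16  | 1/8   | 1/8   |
Distribution 1 (S, T):
Marginal P(S) (row sums):
  P(S=0) = 1/18 + 5/18 = 1/3
  P(S=1) = 1/9 + 5/9 = 2/3
Marginal P(T) (column sums):
  P(T=0) = 1/18 + 1/9 = 1/6
  P(T=1) = 5/18 + 5/9 = 5/6

H(S) = -[(1/3)·log₂(1/3) + (2/3)·log₂(2/3)]
  = 0.5283 + 0.3900
  = 0.9183 bits
H(T) = -[(1/6)·log₂(1/6) + (5/6)·log₂(5/6)]
  = 0.4308 + 0.2192
  = 0.6500 bits
H(S,T) = -[(1/18)·log₂(1/18) + (5/18)·log₂(5/18) + (1/9)·log₂(1/9) + (5/9)·log₂(5/9)]
  = 0.2317 + 0.5133 + 0.3522 + 0.4711
  = 1.5683 bits

I(S;T) = H(S) + H(T) - H(S,T)
  = 0.9183 + 0.6500 - 1.5683
  = 0.0000 bits

Distribution 2 (A, B):
Marginal P(A) (row sums):
  P(A=0) = 1/16 + 1/16 + 7/16 = 9/16
  P(A=1) = 3/16 + 1/8 + 1/8 = 7/16
Marginal P(B) (column sums):
  P(B=0) = 1/16 + 3/16 = 1/4
  P(B=1) = 1/16 + 1/8 = 3/16
  P(B=2) = 7/16 + 1/8 = 9/16

H(A) = -[(9/16)·log₂(9/16) + (7/16)·log₂(7/16)]
  = 0.4669 + 0.5218
  = 0.9887 bits
H(B) = -[(1/4)·log₂(1/4) + (3/16)·log₂(3/16) + (9/16)·log₂(9/16)]
  = 0.5000 + 0.4528 + 0.4669
  = 1.4197 bits
H(A,B) = -[(1/16)·log₂(1/16) + (1/16)·log₂(1/16) + (7/16)·log₂(7/16) + (3/16)·log₂(3/16) + (1/8)·log₂(1/8) + (1/8)·log₂(1/8)]
  = 0.2500 + 0.2500 + 0.5218 + 0.4528 + 0.3750 + 0.3750
  = 2.2246 bits

I(A;B) = H(A) + H(B) - H(A,B)
  = 0.9887 + 1.4197 - 2.2246
  = 0.1838 bits

I(A;B) = 0.1838 bits > I(S;T) = 0.0000 bits, so (A, B) has the higher mutual information (stronger dependence).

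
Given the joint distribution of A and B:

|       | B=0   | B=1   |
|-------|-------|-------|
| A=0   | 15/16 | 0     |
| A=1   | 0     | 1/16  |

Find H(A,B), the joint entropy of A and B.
H(A,B) = -Σ P(A,B) log₂ P(A,B), summed over the non-zero cells:
H(A,B) = -[(15/16)·log₂(15/16) + (1/16)·log₂(1/16)]
  = 0.0873 + 0.2500
  = 0.3373 bits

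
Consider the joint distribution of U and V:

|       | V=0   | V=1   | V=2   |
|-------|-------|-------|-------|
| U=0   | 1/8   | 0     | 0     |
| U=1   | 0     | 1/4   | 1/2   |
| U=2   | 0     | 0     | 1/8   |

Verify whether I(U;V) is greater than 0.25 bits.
Marginal P(U) (row sums):
  P(U=0) = 1/8 + 0 + 0 = 1/8
  P(U=1) = 0 + 1/4 + 1/2 = 3/4
  P(U=2) = 0 + 0 + 1/8 = 1/8
Marginal P(V) (column sums):
  P(V=0) = 1/8 + 0 + 0 = 1/8
  P(V=1) = 0 + 1/4 + 0 = 1/4
  P(V=2) = 0 + 1/2 + 1/8 = 5/8

H(U) = -[(1/8)·log₂(1/8) + (3/4)·log₂(3/4) + (1/8)·log₂(1/8)]
  = 0.3750 + 0.3113 + 0.3750
  = 1.0613 bits
H(V) = -[(1/8)·log₂(1/8) + (1/4)·log₂(1/4) + (5/8)·log₂(5/8)]
  = 0.3750 + 0.5000 + 0.4238
  = 1.2988 bits
H(U,V) = -[(1/8)·log₂(1/8) + (1/4)·log₂(1/4) + (1/2)·log₂(1/2) + (1/8)·log₂(1/8)]
  = 0.3750 + 0.5000 + 0.5000 + 0.3750
  = 1.7500 bits

I(U;V) = H(U) + H(V) - H(U,V)
  = 1.0613 + 1.2988 - 1.7500
  = 0.6101 bits

Yes. I(U;V) = 0.6101 bits, which is > 0.25 bits.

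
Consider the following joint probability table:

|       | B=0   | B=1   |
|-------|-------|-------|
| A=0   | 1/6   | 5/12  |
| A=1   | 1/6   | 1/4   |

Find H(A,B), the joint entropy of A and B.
H(A,B) = -Σ P(A,B) log₂ P(A,B), summed over the non-zero cells:
H(A,B) = -[(1/6)·log₂(1/6) + (5/12)·log₂(5/12) + (1/6)·log₂(1/6) + (1/4)·log₂(1/4)]
  = 0.4308 + 0.5263 + 0.4308 + 0.5000
  = 1.8879 bits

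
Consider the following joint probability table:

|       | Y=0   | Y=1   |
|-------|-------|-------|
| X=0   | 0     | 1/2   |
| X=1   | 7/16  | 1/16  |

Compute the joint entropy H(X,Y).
H(X,Y) = -Σ P(X,Y) log₂ P(X,Y), summed over the non-zero cells:
H(X,Y) = -[(1/2)·log₂(1/2) + (7/16)·log₂(7/16) + (1/16)·log₂(1/16)]
  = 0.5000 + 0.5218 + 0.2500
  = 1.2718 bits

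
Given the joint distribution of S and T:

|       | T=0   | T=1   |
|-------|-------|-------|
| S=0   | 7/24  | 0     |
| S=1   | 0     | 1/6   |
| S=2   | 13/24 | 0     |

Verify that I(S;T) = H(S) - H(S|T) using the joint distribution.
Left side, from I(S;T) = H(S) + H(T) - H(S,T):
Marginal P(S) (row sums):
  P(S=0) = 7/24 + 0 = 7/24
  P(S=1) = 0 + 1/6 = 1/6
  P(S=2) = 13/24 + 0 = 13/24
Marginal P(T) (column sums):
  P(T=0) = 7/24 + 0 + 13/24 = 5/6
  P(T=1) = 0 + 1/6 + 0 = 1/6

H(S) = -[(7/24)·log₂(7/24) + (1/6)·log₂(1/6) + (13/24)·log₂(13/24)]
  = 0.5185 + 0.4308 + 0.4791
  = 1.4284 bits
H(T) = -[(5/6)·log₂(5/6) + (1/6)·log₂(1/6)]
  = 0.2192 + 0.4308
  = 0.6500 bits
H(S,T) = -[(7/24)·log₂(7/24) + (1/6)·log₂(1/6) + (13/24)·log₂(13/24)]
  = 0.5185 + 0.4308 + 0.4791
  = 1.4284 bits

I(S;T) = H(S) + H(T) - H(S,T)
  = 1.4284 + 0.6500 - 1.4284
  = 0.6500 bits

Right side, with H(S|T) computed directly from the conditional probabilities:
H(S|T) = -Σ P(S,T)·log₂ P(S|T), where P(S|T) = P(S,T) / P(T)
  (cells with P(S,T) = 0 contribute 0)
  (S=0,T=0): P(S|T) = (7/24)/(5/6) = 7/20;  -(7/24)·log₂(7/20) = 0.4418
  (S=1,T=1): P(S|T) = (1/6)/(1/6) = 1;  -(1/6)·log₂(1) = 0.0000
  (S=2,T=0): P(S|T) = (13/24)/(5/6) = 13/20;  -(13/24)·log₂(13/20) = 0.3366
H(S|T) = 0.4418 + 0.0000 + 0.3366
  = 0.7784 bits
H(S) - H(S|T) = 1.4284 - 0.7784 = 0.6500 bits

Both sides equal 0.6500 bits, so I(S;T) = H(S) - H(S|T) ✓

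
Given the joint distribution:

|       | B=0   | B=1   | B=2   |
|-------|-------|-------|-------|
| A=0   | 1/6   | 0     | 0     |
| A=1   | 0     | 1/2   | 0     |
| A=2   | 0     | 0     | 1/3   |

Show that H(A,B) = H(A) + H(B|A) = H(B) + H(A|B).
Marginal P(A) (row sums):
  P(A=0) = 1/6 + 0 + 0 = 1/6
  P(A=1) = 0 + 1/2 + 0 = 1/2
  P(A=2) = 0 + 0 + 1/3 = 1/3
Marginal P(B) (column sums):
  P(B=0) = 1/6 + 0 + 0 = 1/6
  P(B=1) = 0 + 1/2 + 0 = 1/2
  P(B=2) = 0 + 0 + 1/3 = 1/3

Decomposition 1: H(A) + H(B|A)
H(A) = -[(1/6)·log₂(1/6) + (1/2)·log₂(1/2) + (1/3)·log₂(1/3)]
  = 0.4308 + 0.5000 + 0.5283
  = 1.4591 bits
H(B|A) = -Σ P(A,B)·log₂ P(B|A), where P(B|A) = P(A,B) / P(A)
  (cells with P(A,B) = 0 contribute 0)
  (A=0,B=0): P(B|A) = (1/6)/(1/6) = 1;  -(1/6)·log₂(1) = 0.0000
  (A=1,B=1): P(B|A) = (1/2)/(1/2) = 1;  -(1/2)·log₂(1) = 0.0000
  (A=2,B=2): P(B|A) = (1/3)/(1/3) = 1;  -(1/3)·log₂(1) = 0.0000
H(B|A) = 0.0000 + 0.0000 + 0.0000
  = 0.0000 bits
H(A) + H(B|A) = 1.4591 + 0.0000 = 1.4591 bits

Decomposition 2: H(B) + H(A|B)
H(B) = -[(1/6)·log₂(1/6) + (1/2)·log₂(1/2) + (1/3)·log₂(1/3)]
  = 0.4308 + 0.5000 + 0.5283
  = 1.4591 bits
H(A|B) = -Σ P(A,B)·log₂ P(A|B), where P(A|B) = P(A,B) / P(B)
  (cells with P(A,B) = 0 contribute 0)
  (A=0,B=0): P(A|B) = (1/6)/(1/6) = 1;  -(1/6)·log₂(1) = 0.0000
  (A=1,B=1): P(A|B) = (1/2)/(1/2) = 1;  -(1/2)·log₂(1) = 0.0000
  (A=2,B=2): P(A|B) = (1/3)/(1/3) = 1;  -(1/3)·log₂(1) = 0.0000
H(A|B) = 0.0000 + 0.0000 + 0.0000
  = 0.0000 bits
H(B) + H(A|B) = 1.4591 + 0.0000 = 1.4591 bits

Direct computation of the joint entropy:
H(A,B) = -[(1/6)·log₂(1/6) + (1/2)·log₂(1/2) + (1/3)·log₂(1/3)]
  = 0.4308 + 0.5000 + 0.5283
  = 1.4591 bits

All three agree: H(A,B) = 1.4591 bits ✓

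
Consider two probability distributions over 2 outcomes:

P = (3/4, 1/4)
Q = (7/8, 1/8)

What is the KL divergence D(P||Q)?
D(P||Q) = Σ P(i) log₂(P(i)/Q(i))
  i=0: (3/4) × log₂((3/4)/(7/8)) = (3/4) × log₂(6/7) = -0.1668
  i=1: (1/4) × log₂((1/4)/(1/8)) = (1/4) × log₂(2) = 0.2500
D(P||Q) = -0.1668 + 0.2500
  = 0.0832 bits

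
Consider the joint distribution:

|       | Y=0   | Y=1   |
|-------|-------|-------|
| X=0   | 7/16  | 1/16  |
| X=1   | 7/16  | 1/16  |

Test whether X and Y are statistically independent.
Marginal P(X) (row sums):
  P(X=0) = 7/16 + 1/16 = 1/2
  P(X=1) = 7/16 + 1/16 = 1/2
Marginal P(Y) (column sums):
  P(Y=0) = 7/16 + 7/16 = 7/8
  P(Y=1) = 1/16 + 1/16 = 1/8

X and Y are independent iff P(X=i,Y=j) = P(X=i)·P(Y=j) for every cell.
  P(X=0)·P(Y=0) = 1/2 × 7/8 = 7/16 = P(X=0,Y=0) ✓
  P(X=0)·P(Y=1) = 1/2 × 1/8 = 1/16 = P(X=0,Y=1) ✓
  P(X=1)·P(Y=0) = 1/2 × 7/8 = 7/16 = P(X=1,Y=0) ✓
  P(X=1)·P(Y=1) = 1/2 × 1/8 = 1/16 = P(X=1,Y=1) ✓

Yes, X and Y are independent: every cell factors, so I(X;Y) = 0 bits.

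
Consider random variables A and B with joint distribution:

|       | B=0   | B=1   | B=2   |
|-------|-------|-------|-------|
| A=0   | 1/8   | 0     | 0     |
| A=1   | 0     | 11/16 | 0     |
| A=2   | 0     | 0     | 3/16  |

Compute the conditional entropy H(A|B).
Marginal P(B) (column sums):
  P(B=0) = 1/8 + 0 + 0 = 1/8
  P(B=1) = 0 + 11/16 + 0 = 11/16
  P(B=2) = 0 + 0 + 3/16 = 3/16

H(A|B) = -Σ P(A,B)·log₂ P(A|B), where P(A|B) = P(A,B) / P(B)
  (cells with P(A,B) = 0 contribute 0)
  (A=0,B=0): P(A|B) = (1/8)/(1/8) = 1;  -(1/8)·log₂(1) = 0.0000
  (A=1,B=1): P(A|B) = (11/16)/(11/16) = 1;  -(11/16)·log₂(1) = 0.0000
  (A=2,B=2): P(A|B) = (3/16)/(3/16) = 1;  -(3/16)·log₂(1) = 0.0000
H(A|B) = 0.0000 + 0.0000 + 0.0000
  = 0.0000 bits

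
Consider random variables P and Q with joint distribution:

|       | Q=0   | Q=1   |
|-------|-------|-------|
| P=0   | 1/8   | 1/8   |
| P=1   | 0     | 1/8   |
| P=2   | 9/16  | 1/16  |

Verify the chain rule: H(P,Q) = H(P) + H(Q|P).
Left side:
H(P,Q) = -[(1/8)·log₂(1/8) + (1/8)·log₂(1/8) + (1/8)·log₂(1/8) + (9/16)·log₂(9/16) + (1/16)·log₂(1/16)]
  = 0.3750 + 0.3750 + 0.3750 + 0.4669 + 0.2500
  = 1.8419 bits

Right side:
Marginal P(P) (row sums):
  P(P=0) = 1/8 + 1/8 = 1/4
  P(P=1) = 0 + 1/8 = 1/8
  P(P=2) = 9/16 + 1/16 = 5/8
H(P) = -[(1/4)·log₂(1/4) + (1/8)·log₂(1/8) + (5/8)·log₂(5/8)]
  = 0.5000 + 0.3750 + 0.4238
  = 1.2988 bits
H(Q|P) = -Σ P(P,Q)·log₂ P(Q|P), where P(Q|P) = P(P,Q) / P(P)
  (cells with P(P,Q) = 0 contribute 0)
  (P=0,Q=0): P(Q|P) = (1/8)/(1/4) = 1/2;  -(1/8)·log₂(1/2) = 0.1250
  (P=0,Q=1): P(Q|P) = (1/8)/(1/4) = 1/2;  -(1/8)·log₂(1/2) = 0.1250
  (P=1,Q=1): P(Q|P) = (1/8)/(1/8) = 1;  -(1/8)·log₂(1) = 0.0000
  (P=2,Q=0): P(Q|P) = (9/16)/(5/8) = 9/10;  -(9/16)·log₂(9/10) = 0.0855
  (P=2,Q=1): P(Q|P) = (1/16)/(5/8) = 1/10;  -(1/16)·log₂(1/10) = 0.2076
H(Q|P) = 0.1250 + 0.1250 + 0.0000 + 0.0855 + 0.2076
  = 0.5431 bits
H(P) + H(Q|P) = 1.2988 + 0.5431 = 1.8419 bits

Both sides equal 1.8419 bits, so the chain rule holds ✓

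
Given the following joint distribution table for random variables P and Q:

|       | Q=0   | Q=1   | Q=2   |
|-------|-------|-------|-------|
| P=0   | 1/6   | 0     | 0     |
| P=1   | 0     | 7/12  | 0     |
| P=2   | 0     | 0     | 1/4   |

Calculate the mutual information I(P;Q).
Marginal P(P) (row sums):
  P(P=0) = 1/6 + 0 + 0 = 1/6
  P(P=1) = 0 + 7/12 + 0 = 7/12
  P(P=2) = 0 + 0 + 1/4 = 1/4
Marginal P(Q) (column sums):
  P(Q=0) = 1/6 + 0 + 0 = 1/6
  P(Q=1) = 0 + 7/12 + 0 = 7/12
  P(Q=2) = 0 + 0 + 1/4 = 1/4

H(P) = -[(1/6)·log₂(1/6) + (7/12)·log₂(7/12) + (1/4)·log₂(1/4)]
  = 0.4308 + 0.4536 + 0.5000
  = 1.3844 bits
H(Q) = -[(1/6)·log₂(1/6) + (7/12)·log₂(7/12) + (1/4)·log₂(1/4)]
  = 0.4308 + 0.4536 + 0.5000
  = 1.3844 bits
H(P,Q) = -[(1/6)·log₂(1/6) + (7/12)·log₂(7/12) + (1/4)·log₂(1/4)]
  = 0.4308 + 0.4536 + 0.5000
  = 1.3844 bits

I(P;Q) = H(P) + H(Q) - H(P,Q)
  = 1.3844 + 1.3844 - 1.3844
  = 1.3844 bits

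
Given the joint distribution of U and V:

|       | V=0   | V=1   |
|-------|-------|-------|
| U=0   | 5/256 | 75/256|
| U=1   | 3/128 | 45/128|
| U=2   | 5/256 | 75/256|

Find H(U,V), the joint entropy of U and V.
H(U,V) = -Σ P(U,V) log₂ P(U,V), summed over the non-zero cells:
H(U,V) = -[(5/256)·log₂(5/256) + (75/256)·log₂(75/256) + (3/128)·log₂(3/128) + (45/128)·log₂(45/128) + (5/256)·log₂(5/256) + (75/256)·log₂(75/256)]
  = 0.1109 + 0.5189 + 0.1269 + 0.5302 + 0.1109 + 0.5189
  = 1.9167 bits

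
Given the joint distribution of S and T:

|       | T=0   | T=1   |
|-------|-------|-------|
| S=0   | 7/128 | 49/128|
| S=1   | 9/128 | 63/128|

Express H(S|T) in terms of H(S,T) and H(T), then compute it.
H(S|T) = H(S,T) - H(T)

Marginal P(T) (column sums):
  P(T=0) = 7/128 + 9/128 = 1/8
  P(T=1) = 49/128 + 63/128 = 7/8

H(S,T) = -[(7/128)·log₂(7/128) + (49/128)·log₂(49/128) + (9/128)·log₂(9/128) + (63/128)·log₂(63/128)]
  = 0.2293 + 0.5303 + 0.2693 + 0.5034
  = 1.5323 bits
H(T) = -[(1/8)·log₂(1/8) + (7/8)·log₂(7/8)]
  = 0.3750 + 0.1686
  = 0.5436 bits

H(S|T) = 1.5323 - 0.5436 = 0.9887 bits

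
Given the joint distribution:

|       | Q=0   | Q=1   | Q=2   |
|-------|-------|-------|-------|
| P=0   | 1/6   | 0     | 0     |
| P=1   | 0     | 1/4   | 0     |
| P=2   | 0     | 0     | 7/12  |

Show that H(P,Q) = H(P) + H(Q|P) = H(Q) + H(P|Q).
Marginal P(P) (row sums):
  P(P=0) = 1/6 + 0 + 0 = 1/6
  P(P=1) = 0 + 1/4 + 0 = 1/4
  P(P=2) = 0 + 0 + 7/12 = 7/12
Marginal P(Q) (column sums):
  P(Q=0) = 1/6 + 0 + 0 = 1/6
  P(Q=1) = 0 + 1/4 + 0 = 1/4
  P(Q=2) = 0 + 0 + 7/12 = 7/12

Decomposition 1: H(P) + H(Q|P)
H(P) = -[(1/6)·log₂(1/6) + (1/4)·log₂(1/4) + (7/12)·log₂(7/12)]
  = 0.4308 + 0.5000 + 0.4536
  = 1.3844 bits
H(Q|P) = -Σ P(P,Q)·log₂ P(Q|P), where P(Q|P) = P(P,Q) / P(P)
  (cells with P(P,Q) = 0 contribute 0)
  (P=0,Q=0): P(Q|P) = (1/6)/(1/6) = 1;  -(1/6)·log₂(1) = 0.0000
  (P=1,Q=1): P(Q|P) = (1/4)/(1/4) = 1;  -(1/4)·log₂(1) = 0.0000
  (P=2,Q=2): P(Q|P) = (7/12)/(7/12) = 1;  -(7/12)·log₂(1) = 0.0000
H(Q|P) = 0.0000 + 0.0000 + 0.0000
  = 0.0000 bits
H(P) + H(Q|P) = 1.3844 + 0.0000 = 1.3844 bits

Decomposition 2: H(Q) + H(P|Q)
H(Q) = -[(1/6)·log₂(1/6) + (1/4)·log₂(1/4) + (7/12)·log₂(7/12)]
  = 0.4308 + 0.5000 + 0.4536
  = 1.3844 bits
H(P|Q) = -Σ P(P,Q)·log₂ P(P|Q), where P(P|Q) = P(P,Q) / P(Q)
  (cells with P(P,Q) = 0 contribute 0)
  (P=0,Q=0): P(P|Q) = (1/6)/(1/6) = 1;  -(1/6)·log₂(1) = 0.0000
  (P=1,Q=1): P(P|Q) = (1/4)/(1/4) = 1;  -(1/4)·log₂(1) = 0.0000
  (P=2,Q=2): P(P|Q) = (7/12)/(7/12) = 1;  -(7/12)·log₂(1) = 0.0000
H(P|Q) = 0.0000 + 0.0000 + 0.0000
  = 0.0000 bits
H(Q) + H(P|Q) = 1.3844 + 0.0000 = 1.3844 bits

Direct computation of the joint entropy:
H(P,Q) = -[(1/6)·log₂(1/6) + (1/4)·log₂(1/4) + (7/12)·log₂(7/12)]
  = 0.4308 + 0.5000 + 0.4536
  = 1.3844 bits

All three agree: H(P,Q) = 1.3844 bits ✓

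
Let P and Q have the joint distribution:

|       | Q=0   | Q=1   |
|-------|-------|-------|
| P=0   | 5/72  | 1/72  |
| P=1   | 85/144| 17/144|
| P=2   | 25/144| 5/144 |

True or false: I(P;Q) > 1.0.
Marginal P(P) (row sums):
  P(P=0) = 5/72 + 1/72 = 1/12
  P(P=1) = 85/144 + 17/144 = 17/24
  P(P=2) = 25/144 + 5/144 = 5/24
Marginal P(Q) (column sums):
  P(Q=0) = 5/72 + 85/144 + 25/144 = 5/6
  P(Q=1) = 1/72 + 17/144 + 5/144 = 1/6

H(P) = -[(1/12)·log₂(1/12) + (17/24)·log₂(17/24) + (5/24)·log₂(5/24)]
  = 0.2987 + 0.3524 + 0.4715
  = 1.1226 bits
H(Q) = -[(5/6)·log₂(5/6) + (1/6)·log₂(1/6)]
  = 0.2192 + 0.4308
  = 0.6500 bits
H(P,Q) = -[(5/72)·log₂(5/72) + (1/72)·log₂(1/72) + (85/144)·log₂(85/144) + (17/144)·log₂(17/144) + (25/144)·log₂(25/144) + (5/144)·log₂(5/144)]
  = 0.2672 + 0.0857 + 0.4489 + 0.3639 + 0.4386 + 0.1683
  = 1.7726 bits

I(P;Q) = H(P) + H(Q) - H(P,Q)
  = 1.1226 + 0.6500 - 1.7726
  = 0.0000 bits

False. I(P;Q) = 0.0000 bits, which is ≤ 1.0 bits.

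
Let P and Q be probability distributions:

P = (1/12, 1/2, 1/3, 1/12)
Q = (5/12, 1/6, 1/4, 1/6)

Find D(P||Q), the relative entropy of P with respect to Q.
D(P||Q) = Σ P(i) log₂(P(i)/Q(i))
  i=0: (1/12) × log₂((1/12)/(5/12)) = (1/12) × log₂(1/5) = -0.1935
  i=1: (1/2) × log₂((1/2)/(1/6)) = (1/2) × log₂(3) = 0.7925
  i=2: (1/3) × log₂((1/3)/(1/4)) = (1/3) × log₂(4/3) = 0.1383
  i=3: (1/12) × log₂((1/12)/(1/6)) = (1/12) × log₂(1/2) = -0.0833
D(P||Q) = -0.1935 + 0.7925 + 0.1383 - 0.0833
  = 0.6540 bits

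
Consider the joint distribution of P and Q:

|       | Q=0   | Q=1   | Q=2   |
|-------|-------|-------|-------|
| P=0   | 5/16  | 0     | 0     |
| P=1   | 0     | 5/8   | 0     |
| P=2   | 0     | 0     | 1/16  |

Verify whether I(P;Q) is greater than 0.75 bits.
Marginal P(P) (row sums):
  P(P=0) = 5/16 + 0 + 0 = 5/16
  P(P=1) = 0 + 5/8 + 0 = 5/8
  P(P=2) = 0 + 0 + 1/16 = 1/16
Marginal P(Q) (column sums):
  P(Q=0) = 5/16 + 0 + 0 = 5/16
  P(Q=1) = 0 + 5/8 + 0 = 5/8
  P(Q=2) = 0 + 0 + 1/16 = 1/16

H(P) = -[(5/16)·log₂(5/16) + (5/8)·log₂(5/8) + (1/16)·log₂(1/16)]
  = 0.5244 + 0.4238 + 0.2500
  = 1.1982 bits
H(Q) = -[(5/16)·log₂(5/16) + (5/8)·log₂(5/8) + (1/16)·log₂(1/16)]
  = 0.5244 + 0.4238 + 0.2500
  = 1.1982 bits
H(P,Q) = -[(5/16)·log₂(5/16) + (5/8)·log₂(5/8) + (1/16)·log₂(1/16)]
  = 0.5244 + 0.4238 + 0.2500
  = 1.1982 bits

I(P;Q) = H(P) + H(Q) - H(P,Q)
  = 1.1982 + 1.1982 - 1.1982
  = 1.1982 bits

Yes. I(P;Q) = 1.1982 bits, which is > 0.75 bits.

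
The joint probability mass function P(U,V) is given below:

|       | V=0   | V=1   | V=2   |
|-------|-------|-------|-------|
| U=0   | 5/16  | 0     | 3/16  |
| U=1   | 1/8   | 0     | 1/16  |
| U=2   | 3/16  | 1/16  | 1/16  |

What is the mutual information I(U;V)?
Marginal P(U) (row sums):
  P(U=0) = 5/16 + 0 + 3/16 = 1/2
  P(U=1) = 1/8 + 0 + 1/16 = 3/16
  P(U=2) = 3/16 + 1/16 + 1/16 = 5/16
Marginal P(V) (column sums):
  P(V=0) = 5/16 + 1/8 + 3/16 = 5/8
  P(V=1) = 0 + 0 + 1/16 = 1/16
  P(V=2) = 3/16 + 1/16 + 1/16 = 5/16

H(U) = -[(1/2)·log₂(1/2) + (3/16)·log₂(3/16) + (5/16)·log₂(5/16)]
  = 0.5000 + 0.4528 + 0.5244
  = 1.4772 bits
H(V) = -[(5/8)·log₂(5/8) + (1/16)·log₂(1/16) + (5/16)·log₂(5/16)]
  = 0.4238 + 0.2500 + 0.5244
  = 1.1982 bits
H(U,V) = -[(5/16)·log₂(5/16) + (3/16)·log₂(3/16) + (1/8)·log₂(1/8) + (1/16)·log₂(1/16) + (3/16)·log₂(3/16) + (1/16)·log₂(1/16) + (1/16)·log₂(1/16)]
  = 0.5244 + 0.4528 + 0.3750 + 0.2500 + 0.4528 + 0.2500 + 0.2500
  = 2.5550 bits

I(U;V) = H(U) + H(V) - H(U,V)
  = 1.4772 + 1.1982 - 2.5550
  = 0.1204 bits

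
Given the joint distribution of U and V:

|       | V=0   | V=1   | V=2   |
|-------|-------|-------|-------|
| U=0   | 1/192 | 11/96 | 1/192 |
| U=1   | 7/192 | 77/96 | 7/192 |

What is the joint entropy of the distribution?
H(U,V) = -Σ P(U,V) log₂ P(U,V), summed over the non-zero cells:
H(U,V) = -[(1/192)·log₂(1/192) + (11/96)·log₂(11/96) + (1/192)·log₂(1/192) + (7/192)·log₂(7/192) + (77/96)·log₂(77/96) + (7/192)·log₂(7/192)]
  = 0.0395 + 0.3581 + 0.0395 + 0.1742 + 0.2552 + 0.1742
  = 1.0407 bits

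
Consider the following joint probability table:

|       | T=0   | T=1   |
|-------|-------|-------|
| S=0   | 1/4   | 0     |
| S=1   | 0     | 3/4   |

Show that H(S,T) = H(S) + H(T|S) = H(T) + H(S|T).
Marginal P(S) (row sums):
  P(S=0) = 1/4 + 0 = 1/4
  P(S=1) = 0 + 3/4 = 3/4
Marginal P(T) (column sums):
  P(T=0) = 1/4 + 0 = 1/4
  P(T=1) = 0 + 3/4 = 3/4

Decomposition 1: H(S) + H(T|S)
H(S) = -[(1/4)·log₂(1/4) + (3/4)·log₂(3/4)]
  = 0.5000 + 0.3113
  = 0.8113 bits
H(T|S) = -Σ P(S,T)·log₂ P(T|S), where P(T|S) = P(S,T) / P(S)
  (cells with P(S,T) = 0 contribute 0)
  (S=0,T=0): P(T|S) = (1/4)/(1/4) = 1;  -(1/4)·log₂(1) = 0.0000
  (S=1,T=1): P(T|S) = (3/4)/(3/4) = 1;  -(3/4)·log₂(1) = 0.0000
H(T|S) = 0.0000 + 0.0000
  = 0.0000 bits
H(S) + H(T|S) = 0.8113 + 0.0000 = 0.8113 bits

Decomposition 2: H(T) + H(S|T)
H(T) = -[(1/4)·log₂(1/4) + (3/4)·log₂(3/4)]
  = 0.5000 + 0.3113
  = 0.8113 bits
H(S|T) = -Σ P(S,T)·log₂ P(S|T), where P(S|T) = P(S,T) / P(T)
  (cells with P(S,T) = 0 contribute 0)
  (S=0,T=0): P(S|T) = (1/4)/(1/4) = 1;  -(1/4)·log₂(1) = 0.0000
  (S=1,T=1): P(S|T) = (3/4)/(3/4) = 1;  -(3/4)·log₂(1) = 0.0000
H(S|T) = 0.0000 + 0.0000
  = 0.0000 bits
H(T) + H(S|T) = 0.8113 + 0.0000 = 0.8113 bits

Direct computation of the joint entropy:
H(S,T) = -[(1/4)·log₂(1/4) + (3/4)·log₂(3/4)]
  = 0.5000 + 0.3113
  = 0.8113 bits

All three agree: H(S,T) = 0.8113 bits ✓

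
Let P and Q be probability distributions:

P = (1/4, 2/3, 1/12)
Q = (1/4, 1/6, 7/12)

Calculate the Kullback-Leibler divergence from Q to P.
D(P||Q) = Σ P(i) log₂(P(i)/Q(i))
  i=0: (1/4) × log₂((1/4)/(1/4)) = (1/4) × log₂(1) = 0.0000
  i=1: (2/3) × log₂((2/3)/(1/6)) = (2/3) × log₂(4) = 1.3333
  i=2: (1/12) × log₂((1/12)/(7/12)) = (1/12) × log₂(1/7) = -0.2339
D(P||Q) = 0.0000 + 1.3333 - 0.2339
  = 1.0994 bits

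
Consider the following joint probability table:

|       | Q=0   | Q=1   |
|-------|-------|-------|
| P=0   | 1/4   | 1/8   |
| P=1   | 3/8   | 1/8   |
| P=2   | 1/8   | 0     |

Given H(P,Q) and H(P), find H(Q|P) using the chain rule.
From the chain rule: H(P,Q) = H(P) + H(Q|P)
Therefore: H(Q|P) = H(P,Q) - H(P)

H(P,Q) = -[(1/4)·log₂(1/4) + (1/8)·log₂(1/8) + (3/8)·log₂(3/8) + (1/8)·log₂(1/8) + (1/8)·log₂(1/8)]
  = 0.5000 + 0.3750 + 0.5306 + 0.3750 + 0.3750
  = 2.1556 bits
Marginal P(P) (row sums):
  P(P=0) = 1/4 + 1/8 = 3/8
  P(P=1) = 3/8 + 1/8 = 1/2
  P(P=2) = 1/8 + 0 = 1/8
H(P) = -[(3/8)·log₂(3/8) + (1/2)·log₂(1/2) + (1/8)·log₂(1/8)]
  = 0.5306 + 0.5000 + 0.3750
  = 1.4056 bits

H(Q|P) = 2.1556 - 1.4056 = 0.7500 bits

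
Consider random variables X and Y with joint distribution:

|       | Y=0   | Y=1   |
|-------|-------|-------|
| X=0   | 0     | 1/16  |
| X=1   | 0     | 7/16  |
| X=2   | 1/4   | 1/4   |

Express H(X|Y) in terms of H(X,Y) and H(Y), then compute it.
H(X|Y) = H(X,Y) - H(Y)

Marginal P(Y) (column sums):
  P(Y=0) = 0 + 0 + 1/4 = 1/4
  P(Y=1) = 1/16 + 7/16 + 1/4 = 3/4

H(X,Y) = -[(1/16)·log₂(1/16) + (7/16)·log₂(7/16) + (1/4)·log₂(1/4) + (1/4)·log₂(1/4)]
  = 0.2500 + 0.5218 + 0.5000 + 0.5000
  = 1.7718 bits
H(Y) = -[(1/4)·log₂(1/4) + (3/4)·log₂(3/4)]
  = 0.5000 + 0.3113
  = 0.8113 bits

H(X|Y) = 1.7718 - 0.8113 = 0.9605 bits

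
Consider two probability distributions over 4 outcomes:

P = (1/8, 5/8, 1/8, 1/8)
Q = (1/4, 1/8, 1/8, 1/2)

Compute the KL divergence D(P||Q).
D(P||Q) = Σ P(i) log₂(P(i)/Q(i))
  i=0: (1/8) × log₂((1/8)/(1/4)) = (1/8) × log₂(1/2) = -0.1250
  i=1: (5/8) × log₂((5/8)/(1/8)) = (5/8) × log₂(5) = 1.4512
  i=2: (1/8) × log₂((1/8)/(1/8)) = (1/8) × log₂(1) = 0.0000
  i=3: (1/8) × log₂((1/8)/(1/2)) = (1/8) × log₂(1/4) = -0.2500
D(P||Q) = -0.1250 + 1.4512 + 0.0000 - 0.2500
  = 1.0762 bits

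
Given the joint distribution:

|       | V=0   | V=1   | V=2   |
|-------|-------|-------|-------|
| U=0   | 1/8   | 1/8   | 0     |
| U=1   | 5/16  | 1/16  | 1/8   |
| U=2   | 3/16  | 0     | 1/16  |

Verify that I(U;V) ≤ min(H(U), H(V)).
Marginal P(U) (row sums):
  P(U=0) = 1/8 + 1/8 + 0 = 1/4
  P(U=1) = 5/16 + 1/16 + 1/8 = 1/2
  P(U=2) = 3/16 + 0 + 1/16 = 1/4
Marginal P(V) (column sums):
  P(V=0) = 1/8 + 5/16 + 3/16 = 5/8
  P(V=1) = 1/8 + 1/16 + 0 = 3/16
  P(V=2) = 0 + 1/8 + 1/16 = 3/16

H(U) = -[(1/4)·log₂(1/4) + (1/2)·log₂(1/2) + (1/4)·log₂(1/4)]
  = 0.5000 + 0.5000 + 0.5000
  = 1.5000 bits
H(V) = -[(5/8)·log₂(5/8) + (3/16)·log₂(3/16) + (3/16)·log₂(3/16)]
  = 0.4238 + 0.4528 + 0.4528
  = 1.3294 bits
H(U,V) = -[(1/8)·log₂(1/8) + (1/8)·log₂(1/8) + (5/16)·log₂(5/16) + (1/16)·log₂(1/16) + (1/8)·log₂(1/8) + (3/16)·log₂(3/16) + (1/16)·log₂(1/16)]
  = 0.3750 + 0.3750 + 0.5244 + 0.2500 + 0.3750 + 0.4528 + 0.2500
  = 2.6022 bits

I(U;V) = H(U) + H(V) - H(U,V)
  = 1.5000 + 1.3294 - 2.6022
  = 0.2272 bits

min(H(U), H(V)) = min(1.5000, 1.3294) = 1.3294 bits
Since 0.2272 ≤ 1.3294, the bound is satisfied ✓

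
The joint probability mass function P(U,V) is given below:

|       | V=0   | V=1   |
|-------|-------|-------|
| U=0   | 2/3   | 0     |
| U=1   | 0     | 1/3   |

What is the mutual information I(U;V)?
Marginal P(U) (row sums):
  P(U=0) = 2/3 + 0 = 2/3
  P(U=1) = 0 + 1/3 = 1/3
Marginal P(V) (column sums):
  P(V=0) = 2/3 + 0 = 2/3
  P(V=1) = 0 + 1/3 = 1/3

H(U) = -[(2/3)·log₂(2/3) + (1/3)·log₂(1/3)]
  = 0.3900 + 0.5283
  = 0.9183 bits
H(V) = -[(2/3)·log₂(2/3) + (1/3)·log₂(1/3)]
  = 0.3900 + 0.5283
  = 0.9183 bits
H(U,V) = -[(2/3)·log₂(2/3) + (1/3)·log₂(1/3)]
  = 0.3900 + 0.5283
  = 0.9183 bits

I(U;V) = H(U) + H(V) - H(U,V)
  = 0.9183 + 0.9183 - 0.9183
  = 0.9183 bits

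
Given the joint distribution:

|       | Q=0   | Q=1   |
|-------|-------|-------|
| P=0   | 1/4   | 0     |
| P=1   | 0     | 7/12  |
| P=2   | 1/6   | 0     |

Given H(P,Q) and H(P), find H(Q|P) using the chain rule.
From the chain rule: H(P,Q) = H(P) + H(Q|P)
Therefore: H(Q|P) = H(P,Q) - H(P)

H(P,Q) = -[(1/4)·log₂(1/4) + (7/12)·log₂(7/12) + (1/6)·log₂(1/6)]
  = 0.5000 + 0.4536 + 0.4308
  = 1.3844 bits
Marginal P(P) (row sums):
  P(P=0) = 1/4 + 0 = 1/4
  P(P=1) = 0 + 7/12 = 7/12
  P(P=2) = 1/6 + 0 = 1/6
H(P) = -[(1/4)·log₂(1/4) + (7/12)·log₂(7/12) + (1/6)·log₂(1/6)]
  = 0.5000 + 0.4536 + 0.4308
  = 1.3844 bits

H(Q|P) = 1.3844 - 1.3844 = 0.0000 bits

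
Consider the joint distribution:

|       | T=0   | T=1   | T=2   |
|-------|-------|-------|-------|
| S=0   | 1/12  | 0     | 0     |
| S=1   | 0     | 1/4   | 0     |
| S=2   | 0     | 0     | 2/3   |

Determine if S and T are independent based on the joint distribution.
Marginal P(S) (row sums):
  P(S=0) = 1/12 + 0 + 0 = 1/12
  P(S=1) = 0 + 1/4 + 0 = 1/4
  P(S=2) = 0 + 0 + 2/3 = 2/3
Marginal P(T) (column sums):
  P(T=0) = 1/12 + 0 + 0 = 1/12
  P(T=1) = 0 + 1/4 + 0 = 1/4
  P(T=2) = 0 + 0 + 2/3 = 2/3

S and T are independent iff P(S=i,T=j) = P(S=i)·P(T=j) for every cell.
  P(S=0)·P(T=0) = 1/12 × 1/12 = 1/144, but P(S=0,T=0) = 1/12 ✗

No, S and T are not independent. Quantitatively, I(S;T) > 0:

H(S) = -[(1/12)·log₂(1/12) + (1/4)·log₂(1/4) + (2/3)·log₂(2/3)]
  = 0.2987 + 0.5000 + 0.3900
  = 1.1887 bits
H(T) = -[(1/12)·log₂(1/12) + (1/4)·log₂(1/4) + (2/3)·log₂(2/3)]
  = 0.2987 + 0.5000 + 0.3900
  = 1.1887 bits
H(S,T) = -[(1/12)·log₂(1/12) + (1/4)·log₂(1/4) + (2/3)·log₂(2/3)]
  = 0.2987 + 0.5000 + 0.3900
  = 1.1887 bits
I(S;T) = H(S) + H(T) - H(S,T) = 1.1887 + 1.1887 - 1.1887 = 1.1887 bits > 0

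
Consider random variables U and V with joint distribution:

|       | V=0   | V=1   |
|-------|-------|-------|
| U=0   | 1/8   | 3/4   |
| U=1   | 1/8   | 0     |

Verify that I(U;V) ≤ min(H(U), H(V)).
Marginal P(U) (row sums):
  P(U=0) = 1/8 + 3/4 = 7/8
  P(U=1) = 1/8 + 0 = 1/8
Marginal P(V) (column sums):
  P(V=0) = 1/8 + 1/8 = 1/4
  P(V=1) = 3/4 + 0 = 3/4

H(U) = -[(7/8)·log₂(7/8) + (1/8)·log₂(1/8)]
  = 0.1686 + 0.3750
  = 0.5436 bits
H(V) = -[(1/4)·log₂(1/4) + (3/4)·log₂(3/4)]
  = 0.5000 + 0.3113
  = 0.8113 bits
H(U,V) = -[(1/8)·log₂(1/8) + (3/4)·log₂(3/4) + (1/8)·log₂(1/8)]
  = 0.3750 + 0.3113 + 0.3750
  = 1.0613 bits

I(U;V) = H(U) + H(V) - H(U,V)
  = 0.5436 + 0.8113 - 1.0613
  = 0.2936 bits

min(H(U), H(V)) = min(0.5436, 0.8113) = 0.5436 bits
Since 0.2936 ≤ 0.5436, the bound is satisfied ✓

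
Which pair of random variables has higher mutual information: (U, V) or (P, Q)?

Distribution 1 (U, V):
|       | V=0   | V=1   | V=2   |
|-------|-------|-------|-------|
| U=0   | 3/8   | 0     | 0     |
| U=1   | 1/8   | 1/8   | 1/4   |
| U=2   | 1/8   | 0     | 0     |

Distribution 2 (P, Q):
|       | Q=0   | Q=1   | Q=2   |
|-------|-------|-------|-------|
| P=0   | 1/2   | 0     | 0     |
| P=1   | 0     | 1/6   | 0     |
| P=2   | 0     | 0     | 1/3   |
Distribution 1 (U, V):
Marginal P(U) (row sums):
  P(U=0) = 3/8 + 0 + 0 = 3/8
  P(U=1) = 1/8 + 1/8 + 1/4 = 1/2
  P(U=2) = 1/8 + 0 + 0 = 1/8
Marginal P(V) (column sums):
  P(V=0) = 3/8 + 1/8 + 1/8 = 5/8
  P(V=1) = 0 + 1/8 + 0 = 1/8
  P(V=2) = 0 + 1/4 + 0 = 1/4

H(U) = -[(3/8)·log₂(3/8) + (1/2)·log₂(1/2) + (1/8)·log₂(1/8)]
  = 0.5306 + 0.5000 + 0.3750
  = 1.4056 bits
H(V) = -[(5/8)·log₂(5/8) + (1/8)·log₂(1/8) + (1/4)·log₂(1/4)]
  = 0.4238 + 0.3750 + 0.5000
  = 1.2988 bits
H(U,V) = -[(3/8)·log₂(3/8) + (1/8)·log₂(1/8) + (1/8)·log₂(1/8) + (1/4)·log₂(1/4) + (1/8)·log₂(1/8)]
  = 0.5306 + 0.3750 + 0.3750 + 0.5000 + 0.3750
  = 2.1556 bits

I(U;V) = H(U) + H(V) - H(U,V)
  = 1.4056 + 1.2988 - 2.1556
  = 0.5488 bits

Distribution 2 (P, Q):
Marginal P(P) (row sums):
  P(P=0) = 1/2 + 0 + 0 = 1/2
  P(P=1) = 0 + 1/6 + 0 = 1/6
  P(P=2) = 0 + 0 + 1/3 = 1/3
Marginal P(Q) (column sums):
  P(Q=0) = 1/2 + 0 + 0 = 1/2
  P(Q=1) = 0 + 1/6 + 0 = 1/6
  P(Q=2) = 0 + 0 + 1/3 = 1/3

H(P) = -[(1/2)·log₂(1/2) + (1/6)·log₂(1/6) + (1/3)·log₂(1/3)]
  = 0.5000 + 0.4308 + 0.5283
  = 1.4591 bits
H(Q) = -[(1/2)·log₂(1/2) + (1/6)·log₂(1/6) + (1/3)·log₂(1/3)]
  = 0.5000 + 0.4308 + 0.5283
  = 1.4591 bits
H(P,Q) = -[(1/2)·log₂(1/2) + (1/6)·log₂(1/6) + (1/3)·log₂(1/3)]
  = 0.5000 + 0.4308 + 0.5283
  = 1.4591 bits

I(P;Q) = H(P) + H(Q) - H(P,Q)
  = 1.4591 + 1.4591 - 1.4591
  = 1.4591 bits

I(P;Q) = 1.4591 bits > I(U;V) = 0.5488 bits, so (P, Q) has the higher mutual information (stronger dependence).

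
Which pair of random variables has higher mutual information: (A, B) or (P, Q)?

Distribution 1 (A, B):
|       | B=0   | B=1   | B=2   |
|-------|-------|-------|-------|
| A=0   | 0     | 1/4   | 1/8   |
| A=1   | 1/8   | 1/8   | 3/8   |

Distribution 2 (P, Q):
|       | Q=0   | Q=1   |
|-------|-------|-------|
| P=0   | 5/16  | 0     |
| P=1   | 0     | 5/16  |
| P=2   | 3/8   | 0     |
Distribution 1 (A, B):
Marginal P(A) (row sums):
  P(A=0) = 0 + 1/4 + 1/8 = 3/8
  P(A=1) = 1/8 + 1/8 + 3/8 = 5/8
Marginal P(B) (column sums):
  P(B=0) = 0 + 1/8 = 1/8
  P(B=1) = 1/4 + 1/8 = 3/8
  P(B=2) = 1/8 + 3/8 = 1/2

H(A) = -[(3/8)·log₂(3/8) + (5/8)·log₂(5/8)]
  = 0.5306 + 0.4238
  = 0.9544 bits
H(B) = -[(1/8)·log₂(1/8) + (3/8)·log₂(3/8) + (1/2)·log₂(1/2)]
  = 0.3750 + 0.5306 + 0.5000
  = 1.4056 bits
H(A,B) = -[(1/4)·log₂(1/4) + (1/8)·log₂(1/8) + (1/8)·log₂(1/8) + (1/8)·log₂(1/8) + (3/8)·log₂(3/8)]
  = 0.5000 + 0.3750 + 0.3750 + 0.3750 + 0.5306
  = 2.1556 bits

I(A;B) = H(A) + H(B) - H(A,B)
  = 0.9544 + 1.4056 - 2.1556
  = 0.2044 bits

Distribution 2 (P, Q):
Marginal P(P) (row sums):
  P(P=0) = 5/16 + 0 = 5/16
  P(P=1) = 0 + 5/16 = 5/16
  P(P=2) = 3/8 + 0 = 3/8
Marginal P(Q) (column sums):
  P(Q=0) = 5/16 + 0 + 3/8 = 11/16
  P(Q=1) = 0 + 5/16 + 0 = 5/16

H(P) = -[(5/16)·log₂(5/16) + (5/16)·log₂(5/16) + (3/8)·log₂(3/8)]
  = 0.5244 + 0.5244 + 0.5306
  = 1.5794 bits
H(Q) = -[(11/16)·log₂(11/16) + (5/16)·log₂(5/16)]
  = 0.3716 + 0.5244
  = 0.8960 bits
H(P,Q) = -[(5/16)·log₂(5/16) + (5/16)·log₂(5/16) + (3/8)·log₂(3/8)]
  = 0.5244 + 0.5244 + 0.5306
  = 1.5794 bits

I(P;Q) = H(P) + H(Q) - H(P,Q)
  = 1.5794 + 0.8960 - 1.5794
  = 0.8960 bits

I(P;Q) = 0.8960 bits > I(A;B) = 0.2044 bits, so (P, Q) has the higher mutual information (stronger dependence).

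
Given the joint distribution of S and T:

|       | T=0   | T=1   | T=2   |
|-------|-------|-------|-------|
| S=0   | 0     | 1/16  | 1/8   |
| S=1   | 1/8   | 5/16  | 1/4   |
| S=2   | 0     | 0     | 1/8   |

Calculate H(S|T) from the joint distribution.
Marginal P(T) (column sums):
  P(T=0) = 0 + 1/8 + 0 = 1/8
  P(T=1) = 1/16 + 5/16 + 0 = 3/8
  P(T=2) = 1/8 + 1/4 + 1/8 = 1/2

H(S|T) = -Σ P(S,T)·log₂ P(S|T), where P(S|T) = P(S,T) / P(T)
  (cells with P(S,T) = 0 contribute 0)
  (S=0,T=1): P(S|T) = (1/16)/(3/8) = 1/6;  -(1/16)·log₂(1/6) = 0.1616
  (S=0,T=2): P(S|T) = (1/8)/(1/2) = 1/4;  -(1/8)·log₂(1/4) = 0.2500
  (S=1,T=0): P(S|T) = (1/8)/(1/8) = 1;  -(1/8)·log₂(1) = 0.0000
  (S=1,T=1): P(S|T) = (5/16)/(3/8) = 5/6;  -(5/16)·log₂(5/6) = 0.0822
  (S=1,T=2): P(S|T) = (1/4)/(1/2) = 1/2;  -(1/4)·log₂(1/2) = 0.2500
  (S=2,T=2): P(S|T) = (1/8)/(1/2) = 1/4;  -(1/8)·log₂(1/4) = 0.2500
H(S|T) = 0.1616 + 0.2500 + 0.0000 + 0.0822 + 0.2500 + 0.2500
  = 0.9938 bits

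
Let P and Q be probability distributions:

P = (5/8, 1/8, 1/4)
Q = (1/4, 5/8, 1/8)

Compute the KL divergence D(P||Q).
D(P||Q) = Σ P(i) log₂(P(i)/Q(i))
  i=0: (5/8) × log₂((5/8)/(1/4)) = (5/8) × log₂(5/2) = 0.8262
  i=1: (1/8) × log₂((1/8)/(5/8)) = (1/8) × log₂(1/5) = -0.2902
  i=2: (1/4) × log₂((1/4)/(1/8)) = (1/4) × log₂(2) = 0.2500
D(P||Q) = 0.8262 - 0.2902 + 0.2500
  = 0.7860 bits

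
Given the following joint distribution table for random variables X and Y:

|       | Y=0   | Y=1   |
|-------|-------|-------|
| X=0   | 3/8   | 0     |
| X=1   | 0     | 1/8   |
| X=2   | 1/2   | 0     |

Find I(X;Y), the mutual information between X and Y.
Marginal P(X) (row sums):
  P(X=0) = 3/8 + 0 = 3/8
  P(X=1) = 0 + 1/8 = 1/8
  P(X=2) = 1/2 + 0 = 1/2
Marginal P(Y) (column sums):
  P(Y=0) = 3/8 + 0 + 1/2 = 7/8
  P(Y=1) = 0 + 1/8 + 0 = 1/8

H(X) = -[(3/8)·log₂(3/8) + (1/8)·log₂(1/8) + (1/2)·log₂(1/2)]
  = 0.5306 + 0.3750 + 0.5000
  = 1.4056 bits
H(Y) = -[(7/8)·log₂(7/8) + (1/8)·log₂(1/8)]
  = 0.1686 + 0.3750
  = 0.5436 bits
H(X,Y) = -[(3/8)·log₂(3/8) + (1/8)·log₂(1/8) + (1/2)·log₂(1/2)]
  = 0.5306 + 0.3750 + 0.5000
  = 1.4056 bits

I(X;Y) = H(X) + H(Y) - H(X,Y)
  = 1.4056 + 0.5436 - 1.4056
  = 0.5436 bits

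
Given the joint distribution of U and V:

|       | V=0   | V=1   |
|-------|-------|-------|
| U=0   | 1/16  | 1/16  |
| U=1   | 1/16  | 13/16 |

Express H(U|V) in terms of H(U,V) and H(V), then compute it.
H(U|V) = H(U,V) - H(V)

Marginal P(V) (column sums):
  P(V=0) = 1/16 + 1/16 = 1/8
  P(V=1) = 1/16 + 13/16 = 7/8

H(U,V) = -[(1/16)·log₂(1/16) + (1/16)·log₂(1/16) + (1/16)·log₂(1/16) + (13/16)·log₂(13/16)]
  = 0.2500 + 0.2500 + 0.2500 + 0.2434
  = 0.9934 bits
H(V) = -[(1/8)·log₂(1/8) + (7/8)·log₂(7/8)]
  = 0.3750 + 0.1686
  = 0.5436 bits

H(U|V) = 0.9934 - 0.5436 = 0.4498 bits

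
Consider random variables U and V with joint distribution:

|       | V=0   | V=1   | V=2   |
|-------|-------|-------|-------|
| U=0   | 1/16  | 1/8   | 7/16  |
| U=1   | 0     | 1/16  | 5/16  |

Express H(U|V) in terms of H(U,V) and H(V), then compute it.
H(U|V) = H(U,V) - H(V)

Marginal P(V) (column sums):
  P(V=0) = 1/16 + 0 = 1/16
  P(V=1) = 1/8 + 1/16 = 3/16
  P(V=2) = 7/16 + 5/16 = 3/4

H(U,V) = -[(1/16)·log₂(1/16) + (1/8)·log₂(1/8) + (7/16)·log₂(7/16) + (1/16)·log₂(1/16) + (5/16)·log₂(5/16)]
  = 0.2500 + 0.3750 + 0.5218 + 0.2500 + 0.5244
  = 1.9212 bits
H(V) = -[(1/16)·log₂(1/16) + (3/16)·log₂(3/16) + (3/4)·log₂(3/4)]
  = 0.2500 + 0.4528 + 0.3113
  = 1.0141 bits

H(U|V) = 1.9212 - 1.0141 = 0.9071 bits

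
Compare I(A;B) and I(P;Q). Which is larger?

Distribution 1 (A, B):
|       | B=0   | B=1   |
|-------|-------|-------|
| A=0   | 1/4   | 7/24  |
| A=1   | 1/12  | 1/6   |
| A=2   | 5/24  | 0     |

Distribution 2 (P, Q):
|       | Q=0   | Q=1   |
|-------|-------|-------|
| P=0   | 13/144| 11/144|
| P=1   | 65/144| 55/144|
Distribution 1 (A, B):
Marginal P(A) (row sums):
  P(A=0) = 1/4 + 7/24 = 13/24
  P(A=1) = 1/12 + 1/6 = 1/4
  P(A=2) = 5/24 + 0 = 5/24
Marginal P(B) (column sums):
  P(B=0) = 1/4 + 1/12 + 5/24 = 13/24
  P(B=1) = 7/24 + 1/6 + 0 = 11/24

H(A) = -[(13/24)·log₂(13/24) + (1/4)·log₂(1/4) + (5/24)·log₂(5/24)]
  = 0.4791 + 0.5000 + 0.4715
  = 1.4506 bits
H(B) = -[(13/24)·log₂(13/24) + (11/24)·log₂(11/24)]
  = 0.4791 + 0.5159
  = 0.9950 bits
H(A,B) = -[(1/4)·log₂(1/4) + (7/24)·log₂(7/24) + (1/12)·log₂(1/12) + (1/6)·log₂(1/6) + (5/24)·log₂(5/24)]
  = 0.5000 + 0.5185 + 0.2987 + 0.4308 + 0.4715
  = 2.2195 bits

I(A;B) = H(A) + H(B) - H(A,B)
  = 1.4506 + 0.9950 - 2.2195
  = 0.2261 bits

Distribution 2 (P, Q):
Marginal P(P) (row sums):
  P(P=0) = 13/144 + 11/144 = 1/6
  P(P=1) = 65/144 + 55/144 = 5/6
Marginal P(Q) (column sums):
  P(Q=0) = 13/144 + 65/144 = 13/24
  P(Q=1) = 11/144 + 55/144 = 11/24

H(P) = -[(1/6)·log₂(1/6) + (5/6)·log₂(5/6)]
  = 0.4308 + 0.2192
  = 0.6500 bits
H(Q) = -[(13/24)·log₂(13/24) + (11/24)·log₂(11/24)]
  = 0.4791 + 0.5159
  = 0.9950 bits
H(P,Q) = -[(13/144)·log₂(13/144) + (11/144)·log₂(11/144) + (65/144)·log₂(65/144) + (55/144)·log₂(55/144)]
  = 0.3132 + 0.2834 + 0.5180 + 0.5304
  = 1.6450 bits

I(P;Q) = H(P) + H(Q) - H(P,Q)
  = 0.6500 + 0.9950 - 1.6450
  = 0.0000 bits

I(A;B) = 0.2261 bits > I(P;Q) = 0.0000 bits, so (A, B) has the higher mutual information (stronger dependence).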